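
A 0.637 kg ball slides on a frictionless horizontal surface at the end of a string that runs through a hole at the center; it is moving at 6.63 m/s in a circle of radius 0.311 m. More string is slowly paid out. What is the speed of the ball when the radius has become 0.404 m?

The only horizontal force on the mass is along the cord (radial), so it exerts no torque about the hole and angular momentum m v r is conserved.
v₂ = v₁ r₁ / r₂ = (6.63)(0.311) / (0.404) = 5.104 m/s.

v₂ ≈ 5.10 m/s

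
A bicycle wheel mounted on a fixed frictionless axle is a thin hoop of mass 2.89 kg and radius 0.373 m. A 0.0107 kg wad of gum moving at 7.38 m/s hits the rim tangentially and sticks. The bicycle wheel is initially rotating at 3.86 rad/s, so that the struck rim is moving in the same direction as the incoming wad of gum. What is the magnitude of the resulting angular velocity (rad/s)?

The axle reaction passes through the axle and exerts no torque about it; angular momentum about the axle is conserved through the impact.
I_p = (2.89)(0.373)² = 0.4021 kg·m². Taking the sense of the wad of gum's angular momentum as positive, L_{wad} = m v R = (0.0107)(7.38)(0.373) = 0.02945 kg·m²/s.
L_i = +I_p ω_p + m v R = +(0.4021)(3.86) + 0.02945 = 1.581 kg·m²/s.
After sticking, I_f = I_p + m R² = 0.4021 + (0.0107)(0.373)² = 0.4036 kg·m².
ω_f = L_i / I_f = 1.581 / 0.4036 = 3.919 rad/s.

|ω_f| ≈ 3.92 rad/s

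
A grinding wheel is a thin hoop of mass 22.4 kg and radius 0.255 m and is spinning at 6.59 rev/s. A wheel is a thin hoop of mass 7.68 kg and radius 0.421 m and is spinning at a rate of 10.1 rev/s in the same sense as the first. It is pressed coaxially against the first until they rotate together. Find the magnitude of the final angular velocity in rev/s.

|ω_f| ≈ 8.29 rev/s

No external torque acts about the common axis, so total angular momentum is conserved.
Moments of inertia: I_A = (22.4)(0.255)² = 1.457 kg·m²; I_B = (7.68)(0.421)² = 1.361 kg·m².
Taking A's sense as positive: L = (1.457)(6.59) + (1.361)(10.1) = 23.35 kg·m²·rev/s.
Combined I = 1.457 + 1.361 = 2.818 kg·m².
ω_f = L / I = 23.35 / 2.818 = 8.286 rev/s.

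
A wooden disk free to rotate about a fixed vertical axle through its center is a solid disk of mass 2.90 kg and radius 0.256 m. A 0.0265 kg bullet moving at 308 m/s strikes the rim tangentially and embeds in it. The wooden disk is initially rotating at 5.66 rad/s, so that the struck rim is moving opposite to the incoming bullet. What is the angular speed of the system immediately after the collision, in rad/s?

The axle reaction passes through the axle and exerts no torque about it; angular momentum about the axle is conserved through the impact.
I_p = ½(2.90)(0.256)² = 0.09503 kg·m². Taking the sense of the bullet's angular momentum as positive, L_{bullet} = m v R = (0.0265)(308)(0.256) = 2.089 kg·m²/s.
L_i = −I_p ω_p + m v R = −(0.09503)(5.66) + 2.089 = 1.552 kg·m²/s.
After sticking, I_f = I_p + m R² = 0.09503 + (0.0265)(0.256)² = 0.09676 kg·m².
ω_f = L_i / I_f = 1.552 / 0.09676 = 16.04 rad/s.

|ω_f| ≈ 16.0 rad/s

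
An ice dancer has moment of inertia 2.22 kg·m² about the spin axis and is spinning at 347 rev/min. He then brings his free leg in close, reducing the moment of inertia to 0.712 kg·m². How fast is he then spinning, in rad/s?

With no external torque about the axis, L is conserved: I₁ω₁ = I₂ω₂.
ω₂ = I₁ω₁ / I₂ = (2.220)(347 rpm) / (0.7120) = 1082 rpm = 113.3 rad/s.

ω₂ ≈ 113 rad/s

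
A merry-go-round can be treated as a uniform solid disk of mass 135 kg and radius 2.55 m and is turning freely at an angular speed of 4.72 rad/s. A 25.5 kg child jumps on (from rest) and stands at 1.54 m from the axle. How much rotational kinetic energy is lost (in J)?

energy lost ≈ 592 J

No external torque acts about the axle; L_before = L_after.
I_p = ½(135)(2.55)² = 438.9 kg·m².
Added inertia Σmr² = (25.5)(1.54)² = 60.48 kg·m²; I_f = 438.9 + 60.48 = 499.4 kg·m².
ω_f = I_p ω_i / I_f = (438.9)(4.72) / 499.4 = 4.148 rad/s.
KE_i = ½(438.9)(4.720 rad/s)² = 4889 J; KE_f = ½(499.4)(4.148)² = 4297 J.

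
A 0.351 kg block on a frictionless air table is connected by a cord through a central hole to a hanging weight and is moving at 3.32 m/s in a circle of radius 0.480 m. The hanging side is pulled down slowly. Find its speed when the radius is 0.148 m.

v₂ ≈ 10.8 m/s

The only horizontal force on the mass is along the cord (radial), so it exerts no torque about the hole and angular momentum m v r is conserved.
v₂ = v₁ r₁ / r₂ = (3.32)(0.480) / (0.148) = 10.77 m/s.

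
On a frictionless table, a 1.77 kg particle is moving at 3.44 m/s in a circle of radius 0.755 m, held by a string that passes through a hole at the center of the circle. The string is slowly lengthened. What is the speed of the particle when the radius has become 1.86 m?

The only horizontal force on the mass is along the cord (radial), so it exerts no torque about the hole and angular momentum m v r is conserved.
v₂ = v₁ r₁ / r₂ = (3.44)(0.755) / (1.86) = 1.396 m/s.

v₂ ≈ 1.40 m/s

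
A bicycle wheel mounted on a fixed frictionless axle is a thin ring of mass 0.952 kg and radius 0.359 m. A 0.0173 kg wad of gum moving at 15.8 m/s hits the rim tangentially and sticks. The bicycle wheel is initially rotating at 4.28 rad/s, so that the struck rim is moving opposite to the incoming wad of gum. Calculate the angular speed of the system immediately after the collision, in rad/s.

|ω_f| ≈ 3.42 rad/s

About the axle the impulsive forces during the collision are internal, so angular momentum about that axis is conserved.
I_p = (0.952)(0.359)² = 0.1227 kg·m². Taking the sense of the wad of gum's angular momentum as positive, L_{wad} = m v R = (0.0173)(15.8)(0.359) = 0.09813 kg·m²/s.
L_i = −I_p ω_p + m v R = −(0.1227)(4.28) + 0.09813 = -0.4270 kg·m²/s.
After sticking, I_f = I_p + m R² = 0.1227 + (0.0173)(0.359)² = 0.1249 kg·m².
ω_f = L_i / I_f = -0.4270 / 0.1249 = -3.418 rad/s.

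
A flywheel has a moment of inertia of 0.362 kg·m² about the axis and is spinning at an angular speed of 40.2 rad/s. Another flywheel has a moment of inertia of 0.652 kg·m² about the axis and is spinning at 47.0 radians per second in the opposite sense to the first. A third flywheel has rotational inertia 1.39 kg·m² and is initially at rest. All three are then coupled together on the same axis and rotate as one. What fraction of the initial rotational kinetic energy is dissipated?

fraction ≈ 0.947

The coupling torques are internal; angular momentum about the shared axis is conserved.
Taking A's sense as positive: L = (0.3620)(40.2) − (0.6520)(47.0) = -16.09 kg·m²·rad/s.
Combined I = 0.3620 + 0.6520 + 1.390 = 2.404 kg·m².
ω_f = L / I = -16.09 / 2.404 = -6.694 rad/s.
KE_i = ½ΣIω² = 1013 J; KE_f = ½(2.404)(6.694)² = 53.86 J.
Fraction dissipated = (KE_i − KE_f)/KE_i = 0.9468.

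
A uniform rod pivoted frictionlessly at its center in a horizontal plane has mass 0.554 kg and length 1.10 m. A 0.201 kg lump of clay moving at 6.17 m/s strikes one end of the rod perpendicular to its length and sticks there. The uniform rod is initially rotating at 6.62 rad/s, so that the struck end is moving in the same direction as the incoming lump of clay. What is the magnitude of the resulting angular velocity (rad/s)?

|ω_f| ≈ 9.02 rad/s

About the pivot the impulsive forces during the collision are internal, so angular momentum about that axis is conserved.
I_p = (1/12)(0.554)(1.10)² = 0.05586 kg·m². Taking the sense of the lump of clay's angular momentum as positive, L_{lump} = m v R = (0.201)(6.17)(1.10/2) = 0.6821 kg·m²/s.
L_i = +I_p ω_p + m v R = +(0.05586)(6.62) + 0.6821 = 1.052 kg·m²/s.
After sticking, I_f = I_p + m R² = 0.05586 + (0.201)(1.10/2)² = 0.1167 kg·m².
ω_f = L_i / I_f = 1.052 / 0.1167 = 9.016 rad/s.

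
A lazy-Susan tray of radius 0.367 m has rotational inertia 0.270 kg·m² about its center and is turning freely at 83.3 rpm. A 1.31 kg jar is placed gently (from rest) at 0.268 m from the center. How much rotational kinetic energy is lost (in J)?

The added mass arrives with no angular momentum about the center, and any external torque about the center is negligible, so the system's angular momentum is conserved.
Added inertia Σmr² = (1.31)(0.268)² = 0.09409 kg·m²; I_f = 0.2700 + 0.09409 = 0.3641 kg·m².
ω_f = I_p ω_i / I_f = (0.2700)(83.3) / 0.3641 = 61.77 rpm.
KE_i = ½(0.2700)(8.723 rad/s)² = 10.27 J; KE_f = ½(0.3641)(6.469)² = 7.618 J.

energy lost ≈ 2.65 J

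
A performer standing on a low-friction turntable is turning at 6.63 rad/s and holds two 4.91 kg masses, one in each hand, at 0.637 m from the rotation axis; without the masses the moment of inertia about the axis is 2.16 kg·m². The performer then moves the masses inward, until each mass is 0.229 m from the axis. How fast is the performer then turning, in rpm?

ω₂ ≈ 145 rpm

With no external torque about the axis, L is conserved: I₁ω₁ = I₂ω₂.
I₁ = 2.16 + 2(4.91)(0.637)² = 6.145 kg·m²; I₂ = 2.16 + 2(4.91)(0.229)² = 2.675 kg·m².
ω₂ = I₁ω₁ / I₂ = (6.145)(6.63 rad/s) / (2.675) = 15.23 rad/s = 145.4 rpm.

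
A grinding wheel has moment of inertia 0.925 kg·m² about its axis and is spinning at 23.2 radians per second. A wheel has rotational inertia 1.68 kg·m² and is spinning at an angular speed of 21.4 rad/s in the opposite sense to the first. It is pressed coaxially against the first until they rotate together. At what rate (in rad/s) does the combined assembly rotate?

|ω_f| ≈ 5.56 rad/s

The coupling torques are internal; angular momentum about the shared axis is conserved.
Taking A's sense as positive: L = (0.9250)(23.2) − (1.680)(21.4) = -14.49 kg·m²·rad/s.
Combined I = 0.9250 + 1.680 = 2.605 kg·m².
ω_f = L / I = -14.49 / 2.605 = -5.563 rad/s.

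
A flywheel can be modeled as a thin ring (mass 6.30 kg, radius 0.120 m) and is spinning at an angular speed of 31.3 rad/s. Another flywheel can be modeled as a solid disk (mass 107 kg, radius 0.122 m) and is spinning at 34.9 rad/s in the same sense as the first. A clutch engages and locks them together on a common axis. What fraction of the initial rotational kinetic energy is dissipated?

fraction ≈ 0.000997

The coupling torques are internal; angular momentum about the shared axis is conserved.
Moments of inertia: I_A = (6.30)(0.120)² = 0.09072 kg·m²; I_B = ½(107)(0.122)² = 0.7963 kg·m².
Taking A's sense as positive: L = (0.09072)(31.3) + (0.7963)(34.9) = 30.63 kg·m²·rad/s.
Combined I = 0.09072 + 0.7963 = 0.8870 kg·m².
ω_f = L / I = 30.63 / 0.8870 = 34.53 rad/s.
KE_i = ½ΣIω² = 529.4 J; KE_f = ½(0.8870)(34.53)² = 528.9 J.
Fraction dissipated = (KE_i − KE_f)/KE_i = 0.0009969.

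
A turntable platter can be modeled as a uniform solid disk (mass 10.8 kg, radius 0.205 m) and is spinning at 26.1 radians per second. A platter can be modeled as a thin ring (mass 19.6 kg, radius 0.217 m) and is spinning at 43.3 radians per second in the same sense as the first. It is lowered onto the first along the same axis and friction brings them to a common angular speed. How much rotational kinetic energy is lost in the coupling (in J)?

ΔKE lost ≈ 26.9 J

The coupling torques are internal; angular momentum about the shared axis is conserved.
Moments of inertia: I_A = ½(10.8)(0.205)² = 0.2269 kg·m²; I_B = (19.6)(0.217)² = 0.9229 kg·m².
Taking A's sense as positive: L = (0.2269)(26.1) + (0.9229)(43.3) = 45.89 kg·m²·rad/s.
Combined I = 0.2269 + 0.9229 = 1.150 kg·m².
ω_f = L / I = 45.89 / 1.150 = 39.91 rad/s.
KE_i = ½ΣIω² = 942.5 J; KE_f = ½(1.150)(39.91)² = 915.6 J.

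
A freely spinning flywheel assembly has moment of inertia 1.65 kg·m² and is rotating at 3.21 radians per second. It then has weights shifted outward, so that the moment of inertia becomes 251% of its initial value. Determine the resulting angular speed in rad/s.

ω₂ ≈ 1.28 rad/s

No external torque acts about the spin axis, so angular momentum is conserved.
I₂ = 2.51 × 1.65 = 4.141 kg·m².
ω₂ = I₁ω₁ / I₂ = (1.650)(3.21 rad/s) / (4.141) = 1.279 rad/s.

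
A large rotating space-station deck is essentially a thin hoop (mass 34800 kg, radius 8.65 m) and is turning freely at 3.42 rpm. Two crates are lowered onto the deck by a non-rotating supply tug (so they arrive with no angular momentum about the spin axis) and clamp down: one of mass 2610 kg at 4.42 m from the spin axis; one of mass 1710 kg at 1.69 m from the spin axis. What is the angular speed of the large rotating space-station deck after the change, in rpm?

The added mass arrives with no angular momentum about the spin axis, and any external torque about the spin axis is negligible, so the system's angular momentum is conserved.
I_p = (34800)(8.65)² = 2.604e+06 kg·m².
Added inertia Σmr² = (2610)(4.42)² + (1710)(1.69)² = 55870 kg·m²; I_f = 2.604e+06 + 55870 = 2.660e+06 kg·m².
ω_f = I_p ω_i / I_f = (2.604e+06)(3.42) / 2.660e+06 = 3.348 rpm.

ω_f ≈ 3.35 rpm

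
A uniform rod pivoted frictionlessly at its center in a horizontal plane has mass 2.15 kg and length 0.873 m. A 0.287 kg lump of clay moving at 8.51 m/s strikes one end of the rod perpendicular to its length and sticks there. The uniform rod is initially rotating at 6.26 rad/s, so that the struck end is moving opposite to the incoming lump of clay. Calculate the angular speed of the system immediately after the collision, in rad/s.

The axle reaction passes through the pivot and exerts no torque about it; angular momentum about the pivot is conserved through the impact.
I_p = (1/12)(2.15)(0.873)² = 0.1365 kg·m². Taking the sense of the lump of clay's angular momentum as positive, L_{lump} = m v R = (0.287)(8.51)(0.873/2) = 1.066 kg·m²/s.
L_i = −I_p ω_p + m v R = −(0.1365)(6.26) + 1.066 = 0.2113 kg·m²/s.
After sticking, I_f = I_p + m R² = 0.1365 + (0.287)(0.873/2)² = 0.1912 kg·m².
ω_f = L_i / I_f = 0.2113 / 0.1912 = 1.105 rad/s.

|ω_f| ≈ 1.10 rad/s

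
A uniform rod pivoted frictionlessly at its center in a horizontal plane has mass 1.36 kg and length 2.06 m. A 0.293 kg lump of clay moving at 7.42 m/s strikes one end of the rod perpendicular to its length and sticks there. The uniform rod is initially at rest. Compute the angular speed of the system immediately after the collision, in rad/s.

The axle reaction passes through the pivot and exerts no torque about it; angular momentum about the pivot is conserved through the impact.
I_p = (1/12)(1.36)(2.06)² = 0.4809 kg·m². Taking the sense of the lump of clay's angular momentum as positive, L_{lump} = m v R = (0.293)(7.42)(2.06/2) = 2.239 kg·m²/s.
L_i = 0 + 2.239 = 2.239 kg·m²/s.
After sticking, I_f = I_p + m R² = 0.4809 + (0.293)(2.06/2)² = 0.7918 kg·m².
ω_f = L_i / I_f = 2.239 / 0.7918 = 2.828 rad/s.

|ω_f| ≈ 2.83 rad/s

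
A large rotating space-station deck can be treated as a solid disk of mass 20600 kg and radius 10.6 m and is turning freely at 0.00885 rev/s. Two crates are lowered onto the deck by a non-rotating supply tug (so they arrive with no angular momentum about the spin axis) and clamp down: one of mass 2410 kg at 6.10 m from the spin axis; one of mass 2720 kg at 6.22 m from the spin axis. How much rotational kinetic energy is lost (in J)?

energy lost ≈ 258 J

No external torque acts about the spin axis; L_before = L_after.
I_p = ½(20600)(10.6)² = 1.157e+06 kg·m².
Added inertia Σmr² = (2410)(6.10)² + (2720)(6.22)² = 1.949e+05 kg·m²; I_f = 1.157e+06 + 1.949e+05 = 1.352e+06 kg·m².
ω_f = I_p ω_i / I_f = (1.157e+06)(0.00885) / 1.352e+06 = 0.007574 rev/s.
KE_i = ½(1.157e+06)(0.05561 rad/s)² = 1789 J; KE_f = ½(1.352e+06)(0.04759)² = 1531 J.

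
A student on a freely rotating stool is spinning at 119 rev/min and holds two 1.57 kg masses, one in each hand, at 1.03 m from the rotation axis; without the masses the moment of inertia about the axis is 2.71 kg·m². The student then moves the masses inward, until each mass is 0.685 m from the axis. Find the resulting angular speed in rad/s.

ω₂ ≈ 18.0 rad/s

No external torque acts about the spin axis, so angular momentum is conserved.
I₁ = 2.71 + 2(1.57)(1.03)² = 6.041 kg·m²; I₂ = 2.71 + 2(1.57)(0.685)² = 4.183 kg·m².
ω₂ = I₁ω₁ / I₂ = (6.041)(119 rpm) / (4.183) = 171.8 rpm = 18.00 rad/s.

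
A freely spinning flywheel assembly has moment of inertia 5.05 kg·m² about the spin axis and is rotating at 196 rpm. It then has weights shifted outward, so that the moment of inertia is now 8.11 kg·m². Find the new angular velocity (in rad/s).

ω₂ ≈ 12.8 rad/s

No external torque acts about the spin axis, so angular momentum is conserved.
ω₂ = I₁ω₁ / I₂ = (5.050)(196 rpm) / (8.110) = 122.0 rpm = 12.78 rad/s.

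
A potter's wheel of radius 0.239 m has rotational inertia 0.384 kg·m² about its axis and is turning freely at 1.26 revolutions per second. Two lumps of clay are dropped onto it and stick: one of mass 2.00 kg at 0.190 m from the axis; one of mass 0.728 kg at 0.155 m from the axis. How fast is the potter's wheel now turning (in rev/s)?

ω_f ≈ 1.02 rev/s

The added mass arrives with no angular momentum about the axis, and any external torque about the axis is negligible, so the system's angular momentum is conserved.
Added inertia Σmr² = (2.00)(0.190)² + (0.728)(0.155)² = 0.08969 kg·m²; I_f = 0.3840 + 0.08969 = 0.4737 kg·m².
ω_f = I_p ω_i / I_f = (0.3840)(1.26) / 0.4737 = 1.021 rev/s.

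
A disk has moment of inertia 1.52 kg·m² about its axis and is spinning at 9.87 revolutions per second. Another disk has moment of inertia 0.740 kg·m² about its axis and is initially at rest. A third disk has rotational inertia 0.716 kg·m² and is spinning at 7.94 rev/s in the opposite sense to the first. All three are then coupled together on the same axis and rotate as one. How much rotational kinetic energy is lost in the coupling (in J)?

ΔKE lost ≈ 3240 J

No external torque acts about the common axis, so total angular momentum is conserved.
Taking A's sense as positive: L = (1.520)(9.87) − (0.7160)(7.94) = 9.317 kg·m²·rev/s.
Combined I = 1.520 + 0.7400 + 0.7160 = 2.976 kg·m².
ω_f = L / I = 9.317 / 2.976 = 3.131 rev/s.
KE_i = ½ΣIω² = 3814 J; KE_f = ½(2.976)(19.67)² = 575.8 J.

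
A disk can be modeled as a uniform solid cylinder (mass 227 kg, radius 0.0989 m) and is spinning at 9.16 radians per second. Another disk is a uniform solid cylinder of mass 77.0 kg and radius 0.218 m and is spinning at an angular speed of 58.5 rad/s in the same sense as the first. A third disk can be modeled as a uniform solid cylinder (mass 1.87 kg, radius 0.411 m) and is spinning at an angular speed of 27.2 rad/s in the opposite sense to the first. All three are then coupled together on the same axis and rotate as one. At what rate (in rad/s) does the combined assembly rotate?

The coupling torques are internal; angular momentum about the shared axis is conserved.
Moments of inertia: I_A = ½(227)(0.0989)² = 1.110 kg·m²; I_B = ½(77.0)(0.218)² = 1.830 kg·m²; I_C = ½(1.87)(0.411)² = 0.1579 kg·m².
Taking A's sense as positive: L = (1.110)(9.16) + (1.830)(58.5) − (0.1579)(27.2) = 112.9 kg·m²·rad/s.
Combined I = 1.110 + 1.830 + 0.1579 = 3.098 kg·m².
ω_f = L / I = 112.9 / 3.098 = 36.45 rad/s.

|ω_f| ≈ 36.4 rad/s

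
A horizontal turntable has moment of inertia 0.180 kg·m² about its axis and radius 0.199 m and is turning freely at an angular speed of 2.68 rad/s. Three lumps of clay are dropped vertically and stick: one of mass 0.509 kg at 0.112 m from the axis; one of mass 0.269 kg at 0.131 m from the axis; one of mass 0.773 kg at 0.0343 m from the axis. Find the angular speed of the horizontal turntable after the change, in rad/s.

The added mass arrives with no angular momentum about the axis, and any external torque about the axis is negligible, so the system's angular momentum is conserved.
Added inertia Σmr² = (0.509)(0.112)² + (0.269)(0.131)² + (0.773)(0.0343)² = 0.01191 kg·m²; I_f = 0.1800 + 0.01191 = 0.1919 kg·m².
ω_f = I_p ω_i / I_f = (0.1800)(2.68) / 0.1919 = 2.514 rad/s.

ω_f ≈ 2.51 rad/s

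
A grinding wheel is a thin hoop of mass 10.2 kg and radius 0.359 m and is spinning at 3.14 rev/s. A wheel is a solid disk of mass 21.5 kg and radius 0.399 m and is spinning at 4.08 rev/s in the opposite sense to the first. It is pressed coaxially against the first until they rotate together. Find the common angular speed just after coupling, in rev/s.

The coupling torques are internal; angular momentum about the shared axis is conserved.
Moments of inertia: I_A = (10.2)(0.359)² = 1.315 kg·m²; I_B = ½(21.5)(0.399)² = 1.711 kg·m².
Taking A's sense as positive: L = (1.315)(3.14) − (1.711)(4.08) = -2.855 kg·m²·rev/s.
Combined I = 1.315 + 1.711 = 3.026 kg·m².
ω_f = L / I = -2.855 / 3.026 = -0.9434 rev/s.

|ω_f| ≈ 0.943 rev/s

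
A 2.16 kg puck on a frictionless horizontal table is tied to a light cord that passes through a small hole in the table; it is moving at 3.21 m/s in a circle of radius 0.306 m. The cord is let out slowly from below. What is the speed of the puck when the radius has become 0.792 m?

v₂ ≈ 1.24 m/s

The only horizontal force on the mass is along the cord (radial), so it exerts no torque about the hole and angular momentum m v r is conserved.
v₂ = v₁ r₁ / r₂ = (3.21)(0.306) / (0.792) = 1.240 m/s.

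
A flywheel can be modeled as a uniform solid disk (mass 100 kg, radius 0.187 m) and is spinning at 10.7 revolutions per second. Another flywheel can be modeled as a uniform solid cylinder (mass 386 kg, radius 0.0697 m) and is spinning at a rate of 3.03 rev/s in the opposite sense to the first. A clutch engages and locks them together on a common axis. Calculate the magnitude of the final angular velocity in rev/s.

The coupling torques are internal; angular momentum about the shared axis is conserved.
Moments of inertia: I_A = ½(100)(0.187)² = 1.748 kg·m²; I_B = ½(386)(0.0697)² = 0.9376 kg·m².
Taking A's sense as positive: L = (1.748)(10.7) − (0.9376)(3.03) = 15.87 kg·m²·rev/s.
Combined I = 1.748 + 0.9376 = 2.686 kg·m².
ω_f = L / I = 15.87 / 2.686 = 5.907 rev/s.

|ω_f| ≈ 5.91 rev/s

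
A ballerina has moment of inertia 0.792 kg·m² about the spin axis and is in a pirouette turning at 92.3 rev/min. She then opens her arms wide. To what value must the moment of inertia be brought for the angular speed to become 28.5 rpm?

No external torque acts about the spin axis, so angular momentum is conserved.
I₂ = I₁ω₁ / ω₂ = (0.792)(92.3) / (28.5) = 2.565 kg·m².

I₂ ≈ 2.56 kg·m²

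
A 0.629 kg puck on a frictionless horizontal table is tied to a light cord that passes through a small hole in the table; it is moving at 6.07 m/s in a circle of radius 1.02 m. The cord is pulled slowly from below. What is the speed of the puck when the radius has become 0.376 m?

The only horizontal force on the mass is along the cord (radial), so it exerts no torque about the hole and angular momentum m v r is conserved.
v₂ = v₁ r₁ / r₂ = (6.07)(1.02) / (0.376) = 16.47 m/s.

v₂ ≈ 16.5 m/s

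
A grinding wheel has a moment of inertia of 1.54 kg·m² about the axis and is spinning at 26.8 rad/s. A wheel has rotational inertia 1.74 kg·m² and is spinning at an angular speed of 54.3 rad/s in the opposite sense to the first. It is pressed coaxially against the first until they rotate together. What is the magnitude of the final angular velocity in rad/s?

The coupling torques are internal; angular momentum about the shared axis is conserved.
Taking A's sense as positive: L = (1.540)(26.8) − (1.740)(54.3) = -53.21 kg·m²·rad/s.
Combined I = 1.540 + 1.740 = 3.280 kg·m².
ω_f = L / I = -53.21 / 3.280 = -16.22 rad/s.

|ω_f| ≈ 16.2 rad/s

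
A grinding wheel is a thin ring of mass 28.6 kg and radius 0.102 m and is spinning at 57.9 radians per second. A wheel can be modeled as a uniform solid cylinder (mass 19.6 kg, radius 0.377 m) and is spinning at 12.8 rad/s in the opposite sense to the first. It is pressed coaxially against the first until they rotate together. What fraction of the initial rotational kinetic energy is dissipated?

fraction ≈ 1.00

The coupling torques are internal; angular momentum about the shared axis is conserved.
Moments of inertia: I_A = (28.6)(0.102)² = 0.2976 kg·m²; I_B = ½(19.6)(0.377)² = 1.393 kg·m².
Taking A's sense as positive: L = (0.2976)(57.9) − (1.393)(12.8) = -0.6003 kg·m²·rad/s.
Combined I = 0.2976 + 1.393 = 1.690 kg·m².
ω_f = L / I = -0.6003 / 1.690 = -0.3551 rad/s.
KE_i = ½ΣIω² = 612.9 J; KE_f = ½(1.690)(0.3551)² = 0.1066 J.
Fraction dissipated = (KE_i − KE_f)/KE_i = 0.9998.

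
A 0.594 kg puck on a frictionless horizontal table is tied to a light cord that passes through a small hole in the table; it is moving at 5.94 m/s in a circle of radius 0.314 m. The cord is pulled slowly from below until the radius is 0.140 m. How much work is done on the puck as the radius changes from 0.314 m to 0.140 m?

W ≈ 42.2 J

The only horizontal force on the mass is along the cord (radial), so it exerts no torque about the hole and angular momentum m v r is conserved.
v₂ = v₁ r₁ / r₂ = (5.94)(0.314) / (0.140) = 13.32 m/s.
W = ΔKE = ½m(v₂² − v₁²) = 42.24 J.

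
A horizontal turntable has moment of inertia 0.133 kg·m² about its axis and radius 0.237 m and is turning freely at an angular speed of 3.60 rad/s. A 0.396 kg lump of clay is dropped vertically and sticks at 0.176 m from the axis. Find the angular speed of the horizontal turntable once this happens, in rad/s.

ω_f ≈ 3.30 rad/s

No external torque acts about the axis; L_before = L_after.
Added inertia Σmr² = (0.396)(0.176)² = 0.01227 kg·m²; I_f = 0.1330 + 0.01227 = 0.1453 kg·m².
ω_f = I_p ω_i / I_f = (0.1330)(3.60) / 0.1453 = 3.296 rad/s.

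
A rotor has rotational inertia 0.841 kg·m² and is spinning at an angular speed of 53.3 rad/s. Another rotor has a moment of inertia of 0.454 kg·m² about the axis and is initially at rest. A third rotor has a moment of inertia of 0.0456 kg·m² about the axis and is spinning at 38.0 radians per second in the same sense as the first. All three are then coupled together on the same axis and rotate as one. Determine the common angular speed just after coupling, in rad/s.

|ω_f| ≈ 34.7 rad/s

No external torque acts about the common axis, so total angular momentum is conserved.
Taking A's sense as positive: L = (0.8410)(53.3) + (0.04560)(38.0) = 46.56 kg·m²·rad/s.
Combined I = 0.8410 + 0.4540 + 0.04560 = 1.341 kg·m².
ω_f = L / I = 46.56 / 1.341 = 34.73 rad/s.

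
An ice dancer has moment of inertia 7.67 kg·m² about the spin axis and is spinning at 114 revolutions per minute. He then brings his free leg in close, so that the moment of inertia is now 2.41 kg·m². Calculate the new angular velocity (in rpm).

Angular momentum about the spin axis is conserved since the torque about it is zero.
ω₂ = I₁ω₁ / I₂ = (7.670)(114 rpm) / (2.410) = 362.8 rpm.

ω₂ ≈ 363 rpm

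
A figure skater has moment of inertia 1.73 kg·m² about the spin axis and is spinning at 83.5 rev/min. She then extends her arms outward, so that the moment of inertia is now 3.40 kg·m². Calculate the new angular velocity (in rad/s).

ω₂ ≈ 4.45 rad/s

Angular momentum about the spin axis is conserved since the torque about it is zero.
ω₂ = I₁ω₁ / I₂ = (1.730)(83.5 rpm) / (3.400) = 42.49 rpm = 4.449 rad/s.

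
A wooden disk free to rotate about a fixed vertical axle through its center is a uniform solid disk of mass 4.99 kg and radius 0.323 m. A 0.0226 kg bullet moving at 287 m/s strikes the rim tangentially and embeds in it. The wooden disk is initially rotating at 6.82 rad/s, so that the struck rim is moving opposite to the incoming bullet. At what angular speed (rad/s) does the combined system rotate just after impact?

|ω_f| ≈ 1.22 rad/s

The axle reaction passes through the axle and exerts no torque about it; angular momentum about the axle is conserved through the impact.
I_p = ½(4.99)(0.323)² = 0.2603 kg·m². Taking the sense of the bullet's angular momentum as positive, L_{bullet} = m v R = (0.0226)(287)(0.323) = 2.095 kg·m²/s.
L_i = −I_p ω_p + m v R = −(0.2603)(6.82) + 2.095 = 0.3198 kg·m²/s.
After sticking, I_f = I_p + m R² = 0.2603 + (0.0226)(0.323)² = 0.2627 kg·m².
ω_f = L_i / I_f = 0.3198 / 0.2627 = 1.218 rad/s.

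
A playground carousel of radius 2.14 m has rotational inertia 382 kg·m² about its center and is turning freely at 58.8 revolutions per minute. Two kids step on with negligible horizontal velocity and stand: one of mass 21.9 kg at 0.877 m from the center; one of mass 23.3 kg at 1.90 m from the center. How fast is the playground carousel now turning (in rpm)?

ω_f ≈ 46.5 rpm

The added mass arrives with no angular momentum about the center, and any external torque about the center is negligible, so the system's angular momentum is conserved.
Added inertia Σmr² = (21.9)(0.877)² + (23.3)(1.90)² = 101.0 kg·m²; I_f = 382.0 + 101.0 = 483.0 kg·m².
ω_f = I_p ω_i / I_f = (382.0)(58.8) / 483.0 = 46.51 rpm.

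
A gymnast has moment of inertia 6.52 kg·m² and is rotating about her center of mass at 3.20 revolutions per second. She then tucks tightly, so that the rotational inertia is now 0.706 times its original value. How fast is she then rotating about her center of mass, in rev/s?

Angular momentum about the spin axis is conserved since the torque about it is zero.
I₂ = 0.706 × 6.52 = 4.603 kg·m².
ω₂ = I₁ω₁ / I₂ = (6.520)(3.20 rev/s) / (4.603) = 4.533 rev/s.

ω₂ ≈ 4.53 rev/s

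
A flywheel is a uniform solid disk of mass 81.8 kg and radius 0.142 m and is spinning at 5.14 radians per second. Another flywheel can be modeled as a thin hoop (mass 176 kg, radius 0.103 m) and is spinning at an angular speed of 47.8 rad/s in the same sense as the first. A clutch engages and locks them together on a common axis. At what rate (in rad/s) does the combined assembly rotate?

The coupling torques are internal; angular momentum about the shared axis is conserved.
Moments of inertia: I_A = ½(81.8)(0.142)² = 0.8247 kg·m²; I_B = (176)(0.103)² = 1.867 kg·m².
Taking A's sense as positive: L = (0.8247)(5.14) + (1.867)(47.8) = 93.49 kg·m²·rad/s.
Combined I = 0.8247 + 1.867 = 2.692 kg·m².
ω_f = L / I = 93.49 / 2.692 = 34.73 rad/s.

|ω_f| ≈ 34.7 rad/s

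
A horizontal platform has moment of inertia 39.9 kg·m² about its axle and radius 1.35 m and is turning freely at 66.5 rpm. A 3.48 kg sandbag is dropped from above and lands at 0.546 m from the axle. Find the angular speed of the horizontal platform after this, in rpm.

ω_f ≈ 64.8 rpm

No external torque acts about the axle; L_before = L_after.
Added inertia Σmr² = (3.48)(0.546)² = 1.037 kg·m²; I_f = 39.90 + 1.037 = 40.94 kg·m².
ω_f = I_p ω_i / I_f = (39.90)(66.5) / 40.94 = 64.81 rpm.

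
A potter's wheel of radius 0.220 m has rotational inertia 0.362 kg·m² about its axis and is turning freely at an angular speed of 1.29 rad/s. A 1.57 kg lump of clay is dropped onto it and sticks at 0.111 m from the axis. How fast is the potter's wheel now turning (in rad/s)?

No external torque acts about the axis; L_before = L_after.
Added inertia Σmr² = (1.57)(0.111)² = 0.01934 kg·m²; I_f = 0.3620 + 0.01934 = 0.3813 kg·m².
ω_f = I_p ω_i / I_f = (0.3620)(1.29) / 0.3813 = 1.225 rad/s.

ω_f ≈ 1.22 rad/s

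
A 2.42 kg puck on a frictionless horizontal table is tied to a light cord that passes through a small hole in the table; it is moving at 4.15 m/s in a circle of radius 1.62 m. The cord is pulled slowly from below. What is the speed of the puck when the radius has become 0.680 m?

v₂ ≈ 9.89 m/s

The only horizontal force on the mass is along the cord (radial), so it exerts no torque about the hole and angular momentum m v r is conserved.
v₂ = v₁ r₁ / r₂ = (4.15)(1.62) / (0.680) = 9.887 m/s.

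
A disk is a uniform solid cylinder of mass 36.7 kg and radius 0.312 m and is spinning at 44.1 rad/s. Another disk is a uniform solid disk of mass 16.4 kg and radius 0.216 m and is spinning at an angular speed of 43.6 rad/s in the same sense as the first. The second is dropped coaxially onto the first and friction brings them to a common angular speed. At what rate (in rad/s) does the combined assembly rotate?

|ω_f| ≈ 44.0 rad/s

The coupling torques are internal; angular momentum about the shared axis is conserved.
Moments of inertia: I_A = ½(36.7)(0.312)² = 1.786 kg·m²; I_B = ½(16.4)(0.216)² = 0.3826 kg·m².
Taking A's sense as positive: L = (1.786)(44.1) + (0.3826)(43.6) = 95.45 kg·m²·rad/s.
Combined I = 1.786 + 0.3826 = 2.169 kg·m².
ω_f = L / I = 95.45 / 2.169 = 44.01 rad/s.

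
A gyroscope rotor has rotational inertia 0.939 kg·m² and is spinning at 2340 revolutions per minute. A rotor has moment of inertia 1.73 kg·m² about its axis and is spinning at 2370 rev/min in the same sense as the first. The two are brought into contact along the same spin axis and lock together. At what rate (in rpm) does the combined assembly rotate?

The coupling torques are internal; angular momentum about the shared axis is conserved.
Taking A's sense as positive: L = (0.9390)(2340) + (1.730)(2370) = 6297 kg·m²·rpm.
Combined I = 0.9390 + 1.730 = 2.669 kg·m².
ω_f = L / I = 6297 / 2.669 = 2359 rpm.

|ω_f| ≈ 2360 rpm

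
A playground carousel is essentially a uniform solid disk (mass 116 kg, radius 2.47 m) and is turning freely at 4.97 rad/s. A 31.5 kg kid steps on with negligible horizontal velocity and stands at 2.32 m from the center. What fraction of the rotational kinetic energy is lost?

fraction ≈ 0.324

No external torque acts about the center; L_before = L_after.
I_p = ½(116)(2.47)² = 353.9 kg·m².
Added inertia Σmr² = (31.5)(2.32)² = 169.5 kg·m²; I_f = 353.9 + 169.5 = 523.4 kg·m².
ω_f = I_p ω_i / I_f = (353.9)(4.97) / 523.4 = 3.360 rad/s.
KE_i = ½(353.9)(4.970 rad/s)² = 4370 J; KE_f = ½(523.4)(3.360)² = 2955 J.
Fraction lost = 0.3239.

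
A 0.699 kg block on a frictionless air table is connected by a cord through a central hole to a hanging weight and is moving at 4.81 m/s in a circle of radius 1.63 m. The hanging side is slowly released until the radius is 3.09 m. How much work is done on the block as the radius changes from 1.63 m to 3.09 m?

The only horizontal force on the mass is along the cord (radial), so it exerts no torque about the hole and angular momentum m v r is conserved.
v₂ = v₁ r₁ / r₂ = (4.81)(1.63) / (3.09) = 2.537 m/s.
W = ΔKE = ½m(v₂² − v₁²) = -5.836 J.

W ≈ -5.84 J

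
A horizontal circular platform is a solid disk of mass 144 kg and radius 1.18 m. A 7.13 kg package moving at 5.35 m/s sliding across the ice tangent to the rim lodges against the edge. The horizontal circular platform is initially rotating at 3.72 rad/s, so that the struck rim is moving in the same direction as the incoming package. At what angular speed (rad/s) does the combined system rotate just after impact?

The axle reaction passes through the central axle and exerts no torque about it; angular momentum about the central axle is conserved through the impact.
I_p = ½(144)(1.18)² = 100.3 kg·m². Taking the sense of the package's angular momentum as positive, L_{package} = m v R = (7.13)(5.35)(1.18) = 45.01 kg·m²/s.
L_i = +I_p ω_p + m v R = +(100.3)(3.72) + 45.01 = 418.0 kg·m²/s.
After sticking, I_f = I_p + m R² = 100.3 + (7.13)(1.18)² = 110.2 kg·m².
ω_f = L_i / I_f = 418.0 / 110.2 = 3.793 rad/s.

|ω_f| ≈ 3.79 rad/s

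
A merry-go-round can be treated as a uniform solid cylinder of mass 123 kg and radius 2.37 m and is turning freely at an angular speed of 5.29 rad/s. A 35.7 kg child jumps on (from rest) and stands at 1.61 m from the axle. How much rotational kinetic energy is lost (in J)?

energy lost ≈ 1020 J

The added mass arrives with no angular momentum about the axle, and any external torque about the axle is negligible, so the system's angular momentum is conserved.
I_p = ½(123)(2.37)² = 345.4 kg·m².
Added inertia Σmr² = (35.7)(1.61)² = 92.54 kg·m²; I_f = 345.4 + 92.54 = 438.0 kg·m².
ω_f = I_p ω_i / I_f = (345.4)(5.29) / 438.0 = 4.172 rad/s.
KE_i = ½(345.4)(5.290 rad/s)² = 4833 J; KE_f = ½(438.0)(4.172)² = 3812 J.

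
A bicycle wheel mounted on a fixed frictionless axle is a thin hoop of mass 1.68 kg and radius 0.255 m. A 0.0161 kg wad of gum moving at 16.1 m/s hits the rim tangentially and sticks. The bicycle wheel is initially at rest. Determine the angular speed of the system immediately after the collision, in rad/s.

The axle reaction passes through the axle and exerts no torque about it; angular momentum about the axle is conserved through the impact.
I_p = (1.68)(0.255)² = 0.1092 kg·m². Taking the sense of the wad of gum's angular momentum as positive, L_{wad} = m v R = (0.0161)(16.1)(0.255) = 0.06610 kg·m²/s.
L_i = 0 + 0.06610 = 0.06610 kg·m²/s.
After sticking, I_f = I_p + m R² = 0.1092 + (0.0161)(0.255)² = 0.1103 kg·m².
ω_f = L_i / I_f = 0.06610 / 0.1103 = 0.5993 rad/s.

|ω_f| ≈ 0.599 rad/s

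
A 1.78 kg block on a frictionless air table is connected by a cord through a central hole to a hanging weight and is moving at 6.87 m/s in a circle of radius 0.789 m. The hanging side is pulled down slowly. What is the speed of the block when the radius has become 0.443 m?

The only horizontal force on the mass is along the cord (radial), so it exerts no torque about the hole and angular momentum m v r is conserved.
v₂ = v₁ r₁ / r₂ = (6.87)(0.789) / (0.443) = 12.24 m/s.

v₂ ≈ 12.2 m/s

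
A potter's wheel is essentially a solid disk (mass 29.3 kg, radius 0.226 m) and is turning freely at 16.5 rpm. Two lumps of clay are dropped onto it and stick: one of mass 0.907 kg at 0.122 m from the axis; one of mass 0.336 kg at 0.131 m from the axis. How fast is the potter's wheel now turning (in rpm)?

No external torque acts about the axis; L_before = L_after.
I_p = ½(29.3)(0.226)² = 0.7483 kg·m².
Added inertia Σmr² = (0.907)(0.122)² + (0.336)(0.131)² = 0.01927 kg·m²; I_f = 0.7483 + 0.01927 = 0.7675 kg·m².
ω_f = I_p ω_i / I_f = (0.7483)(16.5) / 0.7675 = 16.09 rpm.

ω_f ≈ 16.1 rpm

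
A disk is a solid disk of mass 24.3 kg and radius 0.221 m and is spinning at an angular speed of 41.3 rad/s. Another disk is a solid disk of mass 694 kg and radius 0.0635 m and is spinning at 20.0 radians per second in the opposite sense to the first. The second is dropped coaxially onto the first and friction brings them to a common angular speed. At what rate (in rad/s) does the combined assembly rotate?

No external torque acts about the common axis, so total angular momentum is conserved.
Moments of inertia: I_A = ½(24.3)(0.221)² = 0.5934 kg·m²; I_B = ½(694)(0.0635)² = 1.399 kg·m².
Taking A's sense as positive: L = (0.5934)(41.3) − (1.399)(20.0) = -3.476 kg·m²·rad/s.
Combined I = 0.5934 + 1.399 = 1.993 kg·m².
ω_f = L / I = -3.476 / 1.993 = -1.744 rad/s.

|ω_f| ≈ 1.74 rad/s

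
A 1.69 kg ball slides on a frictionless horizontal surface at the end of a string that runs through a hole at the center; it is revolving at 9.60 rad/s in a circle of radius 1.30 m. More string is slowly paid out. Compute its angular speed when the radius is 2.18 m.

The constraining force is radial, so m r² ω about the center is conserved.
ω₂ = ω₁ (r₁/r₂)² = (9.60)(1.30/2.18)² = 3.414 rad/s.

ω₂ ≈ 3.41 rad/s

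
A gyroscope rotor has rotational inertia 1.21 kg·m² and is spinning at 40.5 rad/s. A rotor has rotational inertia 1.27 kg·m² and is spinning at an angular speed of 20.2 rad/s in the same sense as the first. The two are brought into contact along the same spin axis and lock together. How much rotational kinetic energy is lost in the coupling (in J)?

The coupling torques are internal; angular momentum about the shared axis is conserved.
Taking A's sense as positive: L = (1.210)(40.5) + (1.270)(20.2) = 74.66 kg·m²·rad/s.
Combined I = 1.210 + 1.270 = 2.480 kg·m².
ω_f = L / I = 74.66 / 2.480 = 30.10 rad/s.
KE_i = ½ΣIω² = 1251 J; KE_f = ½(2.480)(30.10)² = 1124 J.

ΔKE lost ≈ 128 J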